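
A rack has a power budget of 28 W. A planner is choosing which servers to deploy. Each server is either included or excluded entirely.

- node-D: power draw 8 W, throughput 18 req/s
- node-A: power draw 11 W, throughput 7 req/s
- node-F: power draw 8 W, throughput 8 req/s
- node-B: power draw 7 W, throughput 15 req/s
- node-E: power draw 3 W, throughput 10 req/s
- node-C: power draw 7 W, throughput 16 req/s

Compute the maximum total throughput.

59

Allowing fractional choices, the relaxed optimum would be about 62.0, but servers are indivisible.
node-D + node-F + node-E + node-C: power draw 8 + 8 + 3 + 7 = 26 ≤ 28, throughput 18 + 8 + 10 + 16 = 52.
node-D + node-B + node-E + node-C: power draw 8 + 7 + 3 + 7 = 25 ≤ 28, throughput 18 + 15 + 10 + 16 = 59.
node-D + node-F + node-B + node-E: power draw 8 + 8 + 7 + 3 = 26 ≤ 28, throughput 18 + 8 + 15 + 10 = 51.
Best is node-D, node-B, node-E, and node-C with total throughput 59.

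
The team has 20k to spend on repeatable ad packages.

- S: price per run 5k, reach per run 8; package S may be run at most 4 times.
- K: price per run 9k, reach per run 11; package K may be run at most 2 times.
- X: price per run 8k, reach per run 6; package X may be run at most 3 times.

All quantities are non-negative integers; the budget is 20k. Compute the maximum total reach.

32

S has the best ratio (8/5); taking only S gives at most 4×8 = 32 (stopped by the price limit).
Optimal: 4×S: price 20 ≤ 20, reach 4·8 = 32.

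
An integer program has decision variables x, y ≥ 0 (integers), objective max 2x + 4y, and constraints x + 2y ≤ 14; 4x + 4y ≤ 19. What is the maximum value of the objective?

The continuous relaxation peaks at (0, 4.75) with value 19.00; rounding to a feasible lattice point costs some objective.
(x,y)=(0,4): 1·0+2·4=8≤14, 4·0+4·4=16≤19, objective 16.
(x,y)=(1,3): 1·1+2·3=7≤14, 4·1+4·3=16≤19, objective 14.
(x,y)=(0,3): 1·0+2·3=6≤14, 4·0+4·3=12≤19, objective 12.
No feasible integer point exceeds 16.

16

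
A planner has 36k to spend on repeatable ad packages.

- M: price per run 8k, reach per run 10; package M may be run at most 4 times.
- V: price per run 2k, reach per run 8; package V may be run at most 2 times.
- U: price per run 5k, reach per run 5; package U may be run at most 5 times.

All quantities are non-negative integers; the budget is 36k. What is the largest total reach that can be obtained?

56

2×M, 2×V, and 3×U: price 35 ≤ 36, reach 2·10 + 2·8 + 3·5 = 51.
4×M and 2×V: price 36 ≤ 36, reach 4·10 + 2·8 = 56.
Best is 56.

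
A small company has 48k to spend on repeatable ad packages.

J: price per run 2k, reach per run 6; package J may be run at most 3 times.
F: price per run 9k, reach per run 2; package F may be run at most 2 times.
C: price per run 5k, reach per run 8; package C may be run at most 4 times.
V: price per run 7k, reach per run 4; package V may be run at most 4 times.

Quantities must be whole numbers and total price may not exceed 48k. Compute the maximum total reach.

62

This is a bounded integer knapsack.
3×J, 4×C, and 3×V: price 47 ≤ 48, reach 3·6 + 4·8 + 3·4 = 62.
3×J, 4×C, and 2×V: price 40 ≤ 48, reach 3·6 + 4·8 + 2·4 = 58.
Best is 62.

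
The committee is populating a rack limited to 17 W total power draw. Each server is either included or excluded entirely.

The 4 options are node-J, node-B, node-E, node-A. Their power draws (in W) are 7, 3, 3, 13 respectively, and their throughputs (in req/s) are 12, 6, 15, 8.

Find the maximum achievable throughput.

node-J + node-B + node-E: power draw 7 + 3 + 3 = 13 ≤ 17, throughput 12 + 6 + 15 = 33.
node-J + node-E: power draw 7 + 3 = 10 ≤ 17, throughput 12 + 15 = 27.
node-E + node-A: power draw 3 + 13 = 16 ≤ 17, throughput 15 + 8 = 23.
Best is node-J, node-B, and node-E with total throughput 33.

33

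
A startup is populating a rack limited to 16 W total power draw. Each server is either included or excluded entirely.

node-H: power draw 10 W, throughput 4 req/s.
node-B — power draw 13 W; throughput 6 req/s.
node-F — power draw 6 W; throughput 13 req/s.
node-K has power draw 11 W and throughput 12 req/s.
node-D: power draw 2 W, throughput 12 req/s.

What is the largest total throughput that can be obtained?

25

node-B + node-D: power draw 13 + 2 = 15 ≤ 16, throughput 6 + 12 = 18.
node-F + node-D: power draw 6 + 2 = 8 ≤ 16, throughput 13 + 12 = 25.
node-K + node-D: power draw 11 + 2 = 13 ≤ 16, throughput 12 + 12 = 24.
Best is node-F and node-D with total throughput 25.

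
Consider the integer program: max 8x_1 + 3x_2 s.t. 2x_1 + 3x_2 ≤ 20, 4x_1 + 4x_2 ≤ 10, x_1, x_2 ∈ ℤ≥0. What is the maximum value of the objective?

16

The continuous relaxation peaks at (2.5, 0) with value 20.00; rounding to a feasible lattice point costs some objective.
(x_1,x_2)=(2,0): 2·2+3·0=4≤20, 4·2+4·0=8≤10, objective 16.
(x_1,x_2)=(1,1): 2·1+3·1=5≤20, 4·1+4·1=8≤10, objective 11.
(x_1,x_2)=(1,0): 2·1+3·0=2≤20, 4·1+4·0=4≤10, objective 8.
No feasible integer point exceeds 16.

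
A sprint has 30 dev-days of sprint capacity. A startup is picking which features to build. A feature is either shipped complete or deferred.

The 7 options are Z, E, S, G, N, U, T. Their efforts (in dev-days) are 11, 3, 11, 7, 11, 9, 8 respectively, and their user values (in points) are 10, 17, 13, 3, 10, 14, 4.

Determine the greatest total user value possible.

Take E, S, G, and U: effort 3 + 11 + 7 + 9 = 30 ≤ 30, user value 17 + 13 + 3 + 14 = 47.
No other feasible combination does better.

47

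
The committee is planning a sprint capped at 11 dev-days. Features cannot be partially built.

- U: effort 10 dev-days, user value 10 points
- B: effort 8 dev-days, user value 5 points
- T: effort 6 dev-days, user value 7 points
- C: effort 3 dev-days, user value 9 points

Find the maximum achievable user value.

T + C: effort 6 + 3 = 9 ≤ 11, user value 7 + 9 = 16.
B + C: effort 8 + 3 = 11 ≤ 11, user value 5 + 9 = 14.
Best is T and C with total user value 16.

16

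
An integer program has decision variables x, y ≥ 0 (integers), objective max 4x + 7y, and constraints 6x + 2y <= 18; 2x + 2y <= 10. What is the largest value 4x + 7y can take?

35

(x,y)=(0,5): 6·0+2·5=10≤18, 2·0+2·5=10≤10, objective 35.
(x,y)=(1,4): 6·1+2·4=14≤18, 2·1+2·4=10≤10, objective 32.
(x,y)=(0,4): 6·0+2·4=8≤18, 2·0+2·4=8≤10, objective 28.
The best lattice point is (0,5), giving 35.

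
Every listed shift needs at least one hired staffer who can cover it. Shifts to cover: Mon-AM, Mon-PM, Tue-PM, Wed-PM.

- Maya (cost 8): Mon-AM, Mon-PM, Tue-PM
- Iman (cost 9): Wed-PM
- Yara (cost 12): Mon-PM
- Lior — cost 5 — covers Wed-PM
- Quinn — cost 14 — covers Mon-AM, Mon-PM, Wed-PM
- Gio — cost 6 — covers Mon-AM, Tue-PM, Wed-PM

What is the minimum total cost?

This is an integer covering problem.
The greedy cost-per-new-shift heuristic would pick Gio and Maya for 14, but a cheaper cover exists.
Choose Maya and Lior: together they cover Mon-AM, Mon-PM, Tue-PM, Wed-PM — every shift.
Total cost: 8 + 5 = 13.
No cover costs less than 13.

13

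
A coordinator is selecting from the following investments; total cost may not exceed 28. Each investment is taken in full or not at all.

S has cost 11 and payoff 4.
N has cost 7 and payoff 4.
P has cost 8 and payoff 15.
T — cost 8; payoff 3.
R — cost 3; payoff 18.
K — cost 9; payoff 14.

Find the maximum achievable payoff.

This is a 0-1 knapsack instance.
P + R + K: cost 8 + 3 + 9 = 20 ≤ 28, payoff 15 + 18 + 14 = 47.
P + T + R + K: cost 8 + 8 + 3 + 9 = 28 ≤ 28, payoff 15 + 3 + 18 + 14 = 50.
N + P + R + K: cost 7 + 8 + 3 + 9 = 27 ≤ 28, payoff 4 + 15 + 18 + 14 = 51.
Best is N, P, R, and K with total payoff 51.

51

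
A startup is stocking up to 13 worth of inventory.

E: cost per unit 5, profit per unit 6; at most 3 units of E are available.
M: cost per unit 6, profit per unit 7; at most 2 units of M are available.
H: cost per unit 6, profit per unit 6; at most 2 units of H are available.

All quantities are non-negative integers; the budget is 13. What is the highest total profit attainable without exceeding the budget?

E has the best ratio (6/5); taking only E gives at most 2×6 = 12 (stopped by the cost limit).
Mixing does better — 2×M: cost 12 ≤ 13, profit 2·7 = 14.

14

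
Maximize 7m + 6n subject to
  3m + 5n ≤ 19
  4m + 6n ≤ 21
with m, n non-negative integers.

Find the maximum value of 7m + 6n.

(m,n)=(5,0): 3·5+5·0=15≤19, 4·5+6·0=20≤21, objective 35.
(m,n)=(4,0): 3·4+5·0=12≤19, 4·4+6·0=16≤21, objective 28.
Maximum is 35 at (m,n)=(5,0).

35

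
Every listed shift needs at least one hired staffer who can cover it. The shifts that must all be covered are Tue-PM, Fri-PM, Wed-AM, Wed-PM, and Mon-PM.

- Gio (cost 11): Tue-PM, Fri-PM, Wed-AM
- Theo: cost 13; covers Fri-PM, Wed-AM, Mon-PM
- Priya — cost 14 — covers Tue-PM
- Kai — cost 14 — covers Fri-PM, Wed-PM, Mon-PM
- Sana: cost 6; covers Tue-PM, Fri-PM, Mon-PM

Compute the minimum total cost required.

25

The greedy cost-per-new-shift heuristic would pick Sana, Gio, and Kai for 31, but a cheaper cover exists.
Choose Gio and Kai: together they cover Tue-PM, Fri-PM, Wed-AM, Wed-PM, Mon-PM — every shift.
Total cost: 11 + 14 = 25.
No cover costs less than 25.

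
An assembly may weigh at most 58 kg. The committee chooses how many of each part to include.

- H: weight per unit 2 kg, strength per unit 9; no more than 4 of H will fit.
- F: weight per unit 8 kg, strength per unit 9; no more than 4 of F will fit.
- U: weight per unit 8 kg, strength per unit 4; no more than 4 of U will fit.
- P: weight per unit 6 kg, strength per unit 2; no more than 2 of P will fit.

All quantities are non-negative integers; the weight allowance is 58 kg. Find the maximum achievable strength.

This is a bounded integer knapsack.
4×H, 4×F, and 2×U: weight 56 ≤ 58, strength 4·9 + 4·9 + 2·4 = 80.
4×H, 4×F, 1×U, and 1×P: weight 54 ≤ 58, strength 4·9 + 4·9 + 1·4 + 1·2 = 78.
Best is 80.

80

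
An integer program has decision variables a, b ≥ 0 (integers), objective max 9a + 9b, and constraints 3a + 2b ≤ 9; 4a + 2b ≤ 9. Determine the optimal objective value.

The continuous relaxation peaks at (0, 4.5) with value 40.50; rounding to a feasible lattice point costs some objective.
(a,b)=(0,4): 3·0+2·4=8≤9, 4·0+2·4=8≤9, objective 36.
(a,b)=(0,3): 3·0+2·3=6≤9, 4·0+2·3=6≤9, objective 27.
No feasible integer point exceeds 36.

36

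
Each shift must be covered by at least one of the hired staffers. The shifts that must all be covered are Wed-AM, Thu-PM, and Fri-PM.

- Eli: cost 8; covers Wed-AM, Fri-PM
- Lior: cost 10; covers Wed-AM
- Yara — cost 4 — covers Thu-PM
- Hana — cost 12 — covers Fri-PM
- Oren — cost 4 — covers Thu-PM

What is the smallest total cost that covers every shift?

This is a weighted set-cover instance.
Choose Eli and Yara: together they cover Wed-AM, Thu-PM, Fri-PM — every shift.
Total cost: 8 + 4 = 12.
No cover costs less than 12.

12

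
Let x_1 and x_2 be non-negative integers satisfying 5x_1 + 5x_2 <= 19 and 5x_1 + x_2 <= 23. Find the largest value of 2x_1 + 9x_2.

27

(x_1,x_2)=(0,3) is feasible, giving 27.
(x_1,x_2)=(1,2) is feasible, giving 20.
(x_1,x_2)=(0,2) is feasible, giving 18.
Maximum is 27 at (x_1,x_2)=(0,3).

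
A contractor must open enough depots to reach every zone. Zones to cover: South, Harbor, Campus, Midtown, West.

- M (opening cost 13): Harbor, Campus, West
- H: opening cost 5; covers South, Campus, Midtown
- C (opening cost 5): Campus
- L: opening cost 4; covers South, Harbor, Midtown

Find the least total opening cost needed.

The greedy cost-per-new-zone heuristic would pick L, H, and M for 22, but a cheaper cover exists.
Choose M and L: together they cover South, Harbor, Campus, Midtown, West — every zone.
Total opening cost: 13 + 4 = 17.
No cover costs less than 17.

17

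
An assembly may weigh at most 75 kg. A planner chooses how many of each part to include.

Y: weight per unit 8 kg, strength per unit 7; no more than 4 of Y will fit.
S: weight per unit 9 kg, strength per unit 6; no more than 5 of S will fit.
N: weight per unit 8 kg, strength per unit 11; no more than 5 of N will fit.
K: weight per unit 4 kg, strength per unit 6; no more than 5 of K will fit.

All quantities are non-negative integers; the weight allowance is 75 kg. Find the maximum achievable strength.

93

Take 2×Y, 5×N, and 4×K: weight 72 ≤ 75, strength 2·7 + 5·11 + 4·6 = 93.
No other integer combination yields more.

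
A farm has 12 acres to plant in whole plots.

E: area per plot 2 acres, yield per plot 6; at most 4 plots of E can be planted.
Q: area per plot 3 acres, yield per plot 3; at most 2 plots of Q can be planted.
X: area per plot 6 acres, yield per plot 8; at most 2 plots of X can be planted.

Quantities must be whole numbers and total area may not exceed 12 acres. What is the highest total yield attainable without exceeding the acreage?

27

E has the best ratio (6/2); taking only E gives at most 4×6 = 24 (stopped by the supply cap of 4).
Mixing does better — 4×E and 1×Q: area 11 ≤ 12, yield 4·6 + 1·3 = 27.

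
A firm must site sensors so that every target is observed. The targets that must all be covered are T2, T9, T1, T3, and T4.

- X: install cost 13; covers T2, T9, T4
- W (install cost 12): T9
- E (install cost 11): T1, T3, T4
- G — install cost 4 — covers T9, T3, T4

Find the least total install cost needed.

The greedy cost-per-new-target heuristic would pick G, E, and X for 28, but a cheaper cover exists.
Choose X and E: together they cover T2, T9, T1, T3, T4 — every target.
Total install cost: 13 + 11 = 24.
No cover costs less than 24.

24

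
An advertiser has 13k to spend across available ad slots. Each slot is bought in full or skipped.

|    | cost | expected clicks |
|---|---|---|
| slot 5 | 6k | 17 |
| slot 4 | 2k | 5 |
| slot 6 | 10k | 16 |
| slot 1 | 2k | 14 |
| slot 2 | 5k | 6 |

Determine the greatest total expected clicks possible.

37

Allowing fractional choices, the relaxed optimum would be about 40.8, but ad slots are indivisible.
slot 5 + slot 1: cost 6 + 2 = 8 ≤ 13, expected clicks 17 + 14 = 31.
slot 5 + slot 4 + slot 1: cost 6 + 2 + 2 = 10 ≤ 13, expected clicks 17 + 5 + 14 = 36.
slot 5 + slot 1 + slot 2: cost 6 + 2 + 5 = 13 ≤ 13, expected clicks 17 + 14 + 6 = 37.
Best is slot 5, slot 1, and slot 2 with total expected clicks 37.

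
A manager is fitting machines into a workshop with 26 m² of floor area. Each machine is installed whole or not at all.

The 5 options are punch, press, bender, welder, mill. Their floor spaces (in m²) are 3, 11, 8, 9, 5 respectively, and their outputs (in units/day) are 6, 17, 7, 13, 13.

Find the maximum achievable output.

Allowing fractional choices, the relaxed optimum would be about 46.1, but machines are indivisible.
punch + bender + welder + mill: floor space 3 + 8 + 9 + 5 = 25 ≤ 26, output 6 + 7 + 13 + 13 = 39.
press + bender + mill: floor space 11 + 8 + 5 = 24 ≤ 26, output 17 + 7 + 13 = 37.
press + welder + mill: floor space 11 + 9 + 5 = 25 ≤ 26, output 17 + 13 + 13 = 43.
Best is press, welder, and mill with total output 43.

43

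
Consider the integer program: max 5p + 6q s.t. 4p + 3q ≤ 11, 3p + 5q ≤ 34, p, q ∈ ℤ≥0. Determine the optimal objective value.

(p,q)=(0,3) is feasible, giving 18.
(p,q)=(1,2) is feasible, giving 17.
(p,q)=(0,2) is feasible, giving 12.
The best lattice point is (0,3), giving 18.

18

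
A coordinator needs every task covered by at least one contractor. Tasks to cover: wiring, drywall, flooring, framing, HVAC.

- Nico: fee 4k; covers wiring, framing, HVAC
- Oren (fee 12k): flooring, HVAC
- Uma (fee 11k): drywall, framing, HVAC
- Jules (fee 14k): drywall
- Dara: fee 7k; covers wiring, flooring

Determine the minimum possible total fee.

This is an integer covering problem.
Choose Uma and Dara: together they cover wiring, drywall, flooring, framing, HVAC — every task.
Total fee: 11 + 7 = 18.

18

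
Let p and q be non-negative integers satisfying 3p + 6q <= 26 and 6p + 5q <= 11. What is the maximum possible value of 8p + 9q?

(p,q)=(0,2) is feasible, giving 18.
(p,q)=(1,1) is feasible, giving 17.
(p,q)=(0,1) is feasible, giving 9.
Maximum is 18 at (p,q)=(0,2).

18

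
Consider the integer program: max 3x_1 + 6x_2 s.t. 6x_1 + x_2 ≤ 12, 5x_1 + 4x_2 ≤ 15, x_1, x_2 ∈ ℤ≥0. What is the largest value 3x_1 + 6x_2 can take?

18

The continuous relaxation peaks at (0, 3.75) with value 22.50; rounding to a feasible lattice point costs some objective.
(x_1,x_2)=(0,3) is feasible, giving 18.
(x_1,x_2)=(1,2) is feasible, giving 15.
(x_1,x_2)=(0,2) is feasible, giving 12.
Maximum is 18 at (x_1,x_2)=(0,3).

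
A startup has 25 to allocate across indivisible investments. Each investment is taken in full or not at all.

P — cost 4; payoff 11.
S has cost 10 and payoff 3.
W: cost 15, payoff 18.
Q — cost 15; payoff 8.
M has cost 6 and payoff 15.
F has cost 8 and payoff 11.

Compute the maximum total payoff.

44

This is an integer program with binary decision variables.
P + Q + M: cost 4 + 15 + 6 = 25 ≤ 25, payoff 11 + 8 + 15 = 34.
P + M + F: cost 4 + 6 + 8 = 18 ≤ 25, payoff 11 + 15 + 11 = 37.
P + W + M: cost 4 + 15 + 6 = 25 ≤ 25, payoff 11 + 18 + 15 = 44.
Best is P, W, and M with total payoff 44.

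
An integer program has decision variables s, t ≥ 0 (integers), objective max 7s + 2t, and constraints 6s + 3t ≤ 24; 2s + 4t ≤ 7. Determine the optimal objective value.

21

Relaxing integrality, the LP optimum is 24.50 at (s,t) = (3.5, 0), which is not an integer point.
(s,t)=(3,0) is feasible, giving 21.
(s,t)=(2,0) is feasible, giving 14.
The best lattice point is (3,0), giving 21.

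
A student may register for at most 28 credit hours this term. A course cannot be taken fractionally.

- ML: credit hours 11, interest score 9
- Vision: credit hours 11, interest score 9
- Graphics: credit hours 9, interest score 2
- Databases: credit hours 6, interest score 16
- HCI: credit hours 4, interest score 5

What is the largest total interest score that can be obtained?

Treat it as a binary knapsack problem.
ML + Vision + Databases: credit hours 11 + 11 + 6 = 28 ≤ 28, interest score 9 + 9 + 16 = 34.
ML + Databases + HCI: credit hours 11 + 6 + 4 = 21 ≤ 28, interest score 9 + 16 + 5 = 30.
Vision + Databases + HCI: credit hours 11 + 6 + 4 = 21 ≤ 28, interest score 9 + 16 + 5 = 30.
Best is ML, Vision, and Databases with total interest score 34.

34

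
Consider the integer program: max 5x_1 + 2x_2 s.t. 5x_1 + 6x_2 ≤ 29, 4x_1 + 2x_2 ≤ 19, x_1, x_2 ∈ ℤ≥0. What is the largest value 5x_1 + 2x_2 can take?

22

(x_1,x_2)=(4,1) is feasible, giving 22.
(x_1,x_2)=(4,0) is feasible, giving 20.
(x_1,x_2)=(3,2) is feasible, giving 19.
Maximum is 22 at (x_1,x_2)=(4,1).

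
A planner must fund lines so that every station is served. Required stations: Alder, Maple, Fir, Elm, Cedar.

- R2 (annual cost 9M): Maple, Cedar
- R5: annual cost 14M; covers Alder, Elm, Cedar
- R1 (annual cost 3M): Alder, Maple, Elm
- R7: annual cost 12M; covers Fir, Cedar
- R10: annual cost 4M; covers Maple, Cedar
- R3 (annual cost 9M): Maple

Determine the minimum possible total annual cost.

Choose R1 and R7: together they cover Alder, Maple, Fir, Elm, Cedar — every station.
Total annual cost: 3 + 12 = 15.

15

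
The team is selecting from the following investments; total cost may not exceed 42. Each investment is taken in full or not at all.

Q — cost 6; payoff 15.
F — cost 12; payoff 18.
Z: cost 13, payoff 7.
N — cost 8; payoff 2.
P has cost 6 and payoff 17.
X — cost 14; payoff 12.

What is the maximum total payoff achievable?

Allowing fractional choices, the relaxed optimum would be about 64.2, but investments are indivisible.
Q + F + Z + P: cost 6 + 12 + 13 + 6 = 37 ≤ 42, payoff 15 + 18 + 7 + 17 = 57.
Q + F + P + X: cost 6 + 12 + 6 + 14 = 38 ≤ 42, payoff 15 + 18 + 17 + 12 = 62.
Q + F + N + P: cost 6 + 12 + 8 + 6 = 32 ≤ 42, payoff 15 + 18 + 2 + 17 = 52.
Best is Q, F, P, and X with total payoff 62.

62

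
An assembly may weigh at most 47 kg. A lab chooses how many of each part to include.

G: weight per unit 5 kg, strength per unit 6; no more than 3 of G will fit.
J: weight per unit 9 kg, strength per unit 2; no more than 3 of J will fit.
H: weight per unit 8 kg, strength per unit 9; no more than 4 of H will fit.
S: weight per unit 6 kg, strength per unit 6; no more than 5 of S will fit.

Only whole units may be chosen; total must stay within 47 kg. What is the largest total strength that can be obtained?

1×G, 3×H, and 3×S: weight 47 ≤ 47, strength 1·6 + 3·9 + 3·6 = 51.
3×G and 4×H: weight 47 ≤ 47, strength 3·6 + 4·9 = 54.
Best is 54.

54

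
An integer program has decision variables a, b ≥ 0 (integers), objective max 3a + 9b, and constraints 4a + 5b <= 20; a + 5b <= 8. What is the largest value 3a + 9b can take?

18

Relaxing integrality, the LP optimum is 19.20 at (a,b) = (4, 0.8), which is not an integer point.
(a,b)=(3,1): 4·3+5·1=17≤20, 1·3+5·1=8≤8, objective 18.
(a,b)=(2,1): 4·2+5·1=13≤20, 1·2+5·1=7≤8, objective 15.
(a,b)=(5,0): 4·5+5·0=20≤20, 1·5+5·0=5≤8, objective 15.
(a,b)=(4,0): 4·4+5·0=16≤20, 1·4+5·0=4≤8, objective 12.
Maximum is 18 at (a,b)=(3,1).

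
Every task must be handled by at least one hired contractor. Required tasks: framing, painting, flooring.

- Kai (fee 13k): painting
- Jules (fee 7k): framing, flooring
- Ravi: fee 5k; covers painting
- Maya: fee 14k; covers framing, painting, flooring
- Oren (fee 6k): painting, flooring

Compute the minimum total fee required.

12

The greedy cost-per-new-task heuristic would pick Oren and Jules for 13, but a cheaper cover exists.
Choose Jules and Ravi: together they cover framing, painting, flooring — every task.
Total fee: 7 + 5 = 12.
No cover costs less than 12.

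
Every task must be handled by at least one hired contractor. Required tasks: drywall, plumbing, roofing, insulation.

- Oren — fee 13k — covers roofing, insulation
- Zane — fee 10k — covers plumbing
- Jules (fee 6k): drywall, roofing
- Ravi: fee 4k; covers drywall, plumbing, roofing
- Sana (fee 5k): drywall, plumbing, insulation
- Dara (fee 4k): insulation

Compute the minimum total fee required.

8

This is an integer covering problem.
Choose Ravi and Dara: together they cover drywall, plumbing, roofing, insulation — every task.
Total fee: 4 + 4 = 8.
No cover costs less than 8.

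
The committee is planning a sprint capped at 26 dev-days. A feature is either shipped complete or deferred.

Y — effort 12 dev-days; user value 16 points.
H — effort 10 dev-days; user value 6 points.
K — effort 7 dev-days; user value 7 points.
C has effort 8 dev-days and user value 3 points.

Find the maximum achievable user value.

Y + H: effort 12 + 10 = 22 ≤ 26, user value 16 + 6 = 22.
Y + C: effort 12 + 8 = 20 ≤ 26, user value 16 + 3 = 19.
Y + K: effort 12 + 7 = 19 ≤ 26, user value 16 + 7 = 23.
Best is Y and K with total user value 23.

23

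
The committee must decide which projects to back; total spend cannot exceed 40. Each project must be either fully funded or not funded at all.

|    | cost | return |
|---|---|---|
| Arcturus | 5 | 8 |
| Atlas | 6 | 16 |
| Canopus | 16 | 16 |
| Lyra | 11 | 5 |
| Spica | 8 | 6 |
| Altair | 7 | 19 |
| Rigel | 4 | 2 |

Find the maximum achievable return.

Arcturus + Atlas + Canopus + Altair: cost 5 + 6 + 16 + 7 = 34 ≤ 40, return 8 + 16 + 16 + 19 = 59.
Arcturus + Atlas + Canopus + Altair + Rigel: cost 5 + 6 + 16 + 7 + 4 = 38 ≤ 40, return 8 + 16 + 16 + 19 + 2 = 61.
Best is Arcturus, Atlas, Canopus, Altair, and Rigel with total return 61.

61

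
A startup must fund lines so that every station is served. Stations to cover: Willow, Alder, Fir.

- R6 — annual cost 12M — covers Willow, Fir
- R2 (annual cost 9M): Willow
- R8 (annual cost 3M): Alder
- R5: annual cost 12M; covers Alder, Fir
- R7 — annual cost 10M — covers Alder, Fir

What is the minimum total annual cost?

15

Choose R6 and R8: together they cover Willow, Alder, Fir — every station.
Total annual cost: 12 + 3 = 15.
No cover costs less than 15.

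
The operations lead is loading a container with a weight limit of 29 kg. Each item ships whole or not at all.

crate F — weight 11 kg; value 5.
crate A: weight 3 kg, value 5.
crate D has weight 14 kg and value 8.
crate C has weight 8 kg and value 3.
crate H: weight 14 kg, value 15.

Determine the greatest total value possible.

25

crate D + crate H: weight 14 + 14 = 28 ≤ 29, value 8 + 15 = 23.
crate A + crate C + crate H: weight 3 + 8 + 14 = 25 ≤ 29, value 5 + 3 + 15 = 23.
crate F + crate A + crate H: weight 11 + 3 + 14 = 28 ≤ 29, value 5 + 5 + 15 = 25.
Best is crate F, crate A, and crate H with total value 25.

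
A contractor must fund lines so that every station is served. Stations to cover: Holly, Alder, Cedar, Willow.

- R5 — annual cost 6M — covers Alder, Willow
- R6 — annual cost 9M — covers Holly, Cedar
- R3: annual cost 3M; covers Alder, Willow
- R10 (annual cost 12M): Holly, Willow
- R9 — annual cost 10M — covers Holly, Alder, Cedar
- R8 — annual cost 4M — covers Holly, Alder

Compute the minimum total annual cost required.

12

The greedy cost-per-new-station heuristic would pick R3, R8, and R6 for 16, but a cheaper cover exists.
Choose R6 and R3: together they cover Holly, Alder, Cedar, Willow — every station.
Total annual cost: 9 + 3 = 12.
No cover costs less than 12.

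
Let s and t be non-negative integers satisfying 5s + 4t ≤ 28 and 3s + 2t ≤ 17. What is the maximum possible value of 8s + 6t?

44

The continuous relaxation peaks at (5.6, 0) with value 44.80; rounding to a feasible lattice point costs some objective.
(s,t)=(4,2): 5·4+4·2=28≤28, 3·4+2·2=16≤17, objective 44.
(s,t)=(3,3): 5·3+4·3=27≤28, 3·3+2·3=15≤17, objective 42.
(s,t)=(5,0): 5·5+4·0=25≤28, 3·5+2·0=15≤17, objective 40.
The best lattice point is (4,2), giving 44.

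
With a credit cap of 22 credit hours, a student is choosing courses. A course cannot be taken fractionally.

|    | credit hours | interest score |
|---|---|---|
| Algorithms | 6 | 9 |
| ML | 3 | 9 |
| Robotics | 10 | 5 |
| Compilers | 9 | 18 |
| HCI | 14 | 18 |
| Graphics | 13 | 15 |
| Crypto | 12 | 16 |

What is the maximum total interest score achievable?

This is a 0-1 knapsack instance.
Allowing fractional choices, the relaxed optimum would be about 41.3, but courses are indivisible.
Algorithms + ML + Crypto: credit hours 6 + 3 + 12 = 21 ≤ 22, interest score 9 + 9 + 16 = 34.
Compilers + Crypto: credit hours 9 + 12 = 21 ≤ 22, interest score 18 + 16 = 34.
Algorithms + ML + Compilers: credit hours 6 + 3 + 9 = 18 ≤ 22, interest score 9 + 9 + 18 = 36.
Best is Algorithms, ML, and Compilers with total interest score 36.

36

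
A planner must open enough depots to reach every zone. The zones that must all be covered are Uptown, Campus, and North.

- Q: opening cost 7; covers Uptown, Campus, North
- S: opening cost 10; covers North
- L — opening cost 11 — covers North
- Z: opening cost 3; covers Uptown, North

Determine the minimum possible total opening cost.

The greedy cost-per-new-zone heuristic would pick Z and Q for 10, but a cheaper cover exists.
Q alone covers Uptown, Campus, North — every zone.
Total opening cost: 7.
No cover costs less than 7.

7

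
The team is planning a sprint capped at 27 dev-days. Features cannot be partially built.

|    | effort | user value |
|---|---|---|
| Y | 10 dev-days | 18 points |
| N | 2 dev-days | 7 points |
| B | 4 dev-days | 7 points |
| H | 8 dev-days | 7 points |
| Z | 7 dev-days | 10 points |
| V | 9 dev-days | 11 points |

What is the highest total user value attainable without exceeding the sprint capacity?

This is a 0-1 knapsack instance.
Y + N + B + Z: effort 10 + 2 + 4 + 7 = 23 ≤ 27, user value 18 + 7 + 7 + 10 = 42.
Y + N + H + Z: effort 10 + 2 + 8 + 7 = 27 ≤ 27, user value 18 + 7 + 7 + 10 = 42.
Y + N + B + V: effort 10 + 2 + 4 + 9 = 25 ≤ 27, user value 18 + 7 + 7 + 11 = 43.
Best is Y, N, B, and V with total user value 43.

43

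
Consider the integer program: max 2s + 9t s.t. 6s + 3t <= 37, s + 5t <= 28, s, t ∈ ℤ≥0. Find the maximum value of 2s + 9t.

51

The continuous relaxation peaks at (3.74, 4.85) with value 51.15; rounding to a feasible lattice point costs some objective.
(s,t)=(3,5) is feasible, giving 51.
(s,t)=(2,5) is feasible, giving 49.
(s,t)=(4,4) is feasible, giving 44.
Maximum is 51 at (s,t)=(3,5).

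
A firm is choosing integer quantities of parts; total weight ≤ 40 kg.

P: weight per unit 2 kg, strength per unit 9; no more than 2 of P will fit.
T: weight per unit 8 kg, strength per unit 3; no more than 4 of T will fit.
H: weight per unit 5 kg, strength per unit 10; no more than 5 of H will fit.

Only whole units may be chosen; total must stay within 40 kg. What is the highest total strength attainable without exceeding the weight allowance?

This is a bounded integer knapsack.
P has the best ratio (9/2); taking only P gives at most 2×9 = 18 (stopped by the supply cap of 2).
Mixing does better — 2×P, 1×T, and 5×H: weight 37 ≤ 40, strength 2·9 + 1·3 + 5·10 = 71.

71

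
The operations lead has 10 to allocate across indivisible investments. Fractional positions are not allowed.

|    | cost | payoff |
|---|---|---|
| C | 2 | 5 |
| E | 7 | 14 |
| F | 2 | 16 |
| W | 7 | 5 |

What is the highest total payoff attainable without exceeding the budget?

Allowing fractional choices, the relaxed optimum would be about 33.0, but investments are indivisible.
C + F: cost 2 + 2 = 4 ≤ 10, payoff 5 + 16 = 21.
F + W: cost 2 + 7 = 9 ≤ 10, payoff 16 + 5 = 21.
E + F: cost 7 + 2 = 9 ≤ 10, payoff 14 + 16 = 30.
Best is E and F with total payoff 30.

30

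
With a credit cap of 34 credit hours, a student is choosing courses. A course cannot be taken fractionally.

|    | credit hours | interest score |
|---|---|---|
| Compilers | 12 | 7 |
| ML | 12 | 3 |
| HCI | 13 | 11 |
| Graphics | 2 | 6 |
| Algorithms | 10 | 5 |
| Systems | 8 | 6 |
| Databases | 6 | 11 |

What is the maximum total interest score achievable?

35

This is a 0-1 knapsack instance.
Allowing fractional choices, the relaxed optimum would be about 36.9, but courses are indivisible.
HCI + Graphics + Systems + Databases: credit hours 13 + 2 + 8 + 6 = 29 ≤ 34, interest score 11 + 6 + 6 + 11 = 34.
Compilers + HCI + Graphics + Databases: credit hours 12 + 13 + 2 + 6 = 33 ≤ 34, interest score 7 + 11 + 6 + 11 = 35.
HCI + Graphics + Algorithms + Databases: credit hours 13 + 2 + 10 + 6 = 31 ≤ 34, interest score 11 + 6 + 5 + 11 = 33.
Best is Compilers, HCI, Graphics, and Databases with total interest score 35.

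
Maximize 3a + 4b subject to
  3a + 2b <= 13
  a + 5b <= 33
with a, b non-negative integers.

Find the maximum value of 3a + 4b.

(a,b)=(0,6): 3·0+2·6=12≤13, 1·0+5·6=30≤33, objective 24.
(a,b)=(1,5): 3·1+2·5=13≤13, 1·1+5·5=26≤33, objective 23.
No feasible integer point exceeds 24.

24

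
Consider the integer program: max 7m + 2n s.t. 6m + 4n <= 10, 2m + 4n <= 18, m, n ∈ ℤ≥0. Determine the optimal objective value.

9

Relaxing integrality, the LP optimum is 11.67 at (m,n) = (1.67, 0), which is not an integer point.
(m,n)=(1,1): 6·1+4·1=10≤10, 2·1+4·1=6≤18, objective 9.
(m,n)=(1,0): 6·1+4·0=6≤10, 2·1+4·0=2≤18, objective 7.
(m,n)=(0,2): 6·0+4·2=8≤10, 2·0+4·2=8≤18, objective 4.
(m,n)=(0,1): 6·0+4·1=4≤10, 2·0+4·1=4≤18, objective 2.
Maximum is 9 at (m,n)=(1,1).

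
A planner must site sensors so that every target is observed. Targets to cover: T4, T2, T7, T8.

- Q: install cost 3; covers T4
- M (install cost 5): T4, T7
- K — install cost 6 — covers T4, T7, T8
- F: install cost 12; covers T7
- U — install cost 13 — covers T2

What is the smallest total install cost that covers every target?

Choose K and U: together they cover T4, T2, T7, T8 — every target.
Total install cost: 6 + 13 = 19.

19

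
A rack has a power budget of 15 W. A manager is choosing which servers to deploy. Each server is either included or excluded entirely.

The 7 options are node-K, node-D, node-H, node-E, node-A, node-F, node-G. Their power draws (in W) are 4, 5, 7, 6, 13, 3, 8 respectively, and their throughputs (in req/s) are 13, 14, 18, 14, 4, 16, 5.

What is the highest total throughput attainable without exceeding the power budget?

node-K + node-H + node-F: power draw 4 + 7 + 3 = 14 ≤ 15, throughput 13 + 18 + 16 = 47.
node-D + node-H + node-F: power draw 5 + 7 + 3 = 15 ≤ 15, throughput 14 + 18 + 16 = 48.
node-D + node-E + node-F: power draw 5 + 6 + 3 = 14 ≤ 15, throughput 14 + 14 + 16 = 44.
Best is node-D, node-H, and node-F with total throughput 48.

48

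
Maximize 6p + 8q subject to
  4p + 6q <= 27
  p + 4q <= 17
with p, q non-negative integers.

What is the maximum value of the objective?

(p,q)=(5,1): 4·5+6·1=26≤27, 1·5+4·1=9≤17, objective 38.
(p,q)=(6,0): 4·6+6·0=24≤27, 1·6+4·0=6≤17, objective 36.
(p,q)=(4,1): 4·4+6·1=22≤27, 1·4+4·1=8≤17, objective 32.
Maximum is 38 at (p,q)=(5,1).

38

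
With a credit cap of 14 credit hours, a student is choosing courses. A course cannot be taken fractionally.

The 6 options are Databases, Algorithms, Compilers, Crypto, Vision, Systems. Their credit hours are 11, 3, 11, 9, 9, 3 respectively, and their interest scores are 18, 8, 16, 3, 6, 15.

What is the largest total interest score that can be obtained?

Allowing fractional choices, the relaxed optimum would be about 36.1, but courses are indivisible.
Databases + Algorithms: credit hours 11 + 3 = 14 ≤ 14, interest score 18 + 8 = 26.
Compilers + Systems: credit hours 11 + 3 = 14 ≤ 14, interest score 16 + 15 = 31.
Databases + Systems: credit hours 11 + 3 = 14 ≤ 14, interest score 18 + 15 = 33.
Best is Databases and Systems with total interest score 33.

33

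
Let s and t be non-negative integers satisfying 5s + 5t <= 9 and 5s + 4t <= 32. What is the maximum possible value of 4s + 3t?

4

The continuous relaxation peaks at (1.8, 0) with value 7.20; rounding to a feasible lattice point costs some objective.
(s,t)=(1,0): 5·1+5·0=5≤9, 5·1+4·0=5≤32, objective 4.
(s,t)=(0,1): 5·0+5·1=5≤9, 5·0+4·1=4≤32, objective 3.
(s,t)=(0,0): 5·0+5·0=0≤9, 5·0+4·0=0≤32, objective 0.
No feasible integer point exceeds 4.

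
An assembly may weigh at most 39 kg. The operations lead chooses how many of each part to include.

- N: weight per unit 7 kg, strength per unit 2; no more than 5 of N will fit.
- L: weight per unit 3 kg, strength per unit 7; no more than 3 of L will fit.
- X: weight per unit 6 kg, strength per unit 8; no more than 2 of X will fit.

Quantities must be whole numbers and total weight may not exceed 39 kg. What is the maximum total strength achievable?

41

This is a bounded integer knapsack.
L has the best ratio (7/3); taking only L gives at most 3×7 = 21 (stopped by the supply cap of 3).
Mixing does better — 2×N, 3×L, and 2×X: weight 35 ≤ 39, strength 2·2 + 3·7 + 2·8 = 41.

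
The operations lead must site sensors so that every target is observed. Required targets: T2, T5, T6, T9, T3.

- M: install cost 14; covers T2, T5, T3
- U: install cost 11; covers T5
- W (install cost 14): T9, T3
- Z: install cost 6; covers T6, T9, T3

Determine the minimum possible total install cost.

This is a weighted set-cover instance.
Choose M and Z: together they cover T2, T5, T6, T9, T3 — every target.
Total install cost: 14 + 6 = 20.
No cover costs less than 20.

20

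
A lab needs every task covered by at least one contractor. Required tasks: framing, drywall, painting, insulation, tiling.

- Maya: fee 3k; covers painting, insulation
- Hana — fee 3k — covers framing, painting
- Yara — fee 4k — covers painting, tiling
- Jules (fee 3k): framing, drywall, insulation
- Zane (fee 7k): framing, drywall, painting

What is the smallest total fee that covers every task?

7

This is a weighted set-cover instance.
Choose Yara and Jules: together they cover framing, drywall, painting, insulation, tiling — every task.
Total fee: 4 + 3 = 7.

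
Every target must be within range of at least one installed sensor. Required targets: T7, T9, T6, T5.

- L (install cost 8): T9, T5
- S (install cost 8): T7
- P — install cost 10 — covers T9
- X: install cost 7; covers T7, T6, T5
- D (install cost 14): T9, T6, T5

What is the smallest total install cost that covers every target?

This is a weighted set-cover instance.
Choose L and X: together they cover T7, T9, T6, T5 — every target.
Total install cost: 8 + 7 = 15.
No cover costs less than 15.

15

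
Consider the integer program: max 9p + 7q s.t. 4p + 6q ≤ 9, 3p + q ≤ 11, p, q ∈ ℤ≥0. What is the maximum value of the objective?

The continuous relaxation peaks at (2.25, 0) with value 20.25; rounding to a feasible lattice point costs some objective.
(p,q)=(2,0) is feasible, giving 18.
(p,q)=(1,0) is feasible, giving 9.
Maximum is 18 at (p,q)=(2,0).

18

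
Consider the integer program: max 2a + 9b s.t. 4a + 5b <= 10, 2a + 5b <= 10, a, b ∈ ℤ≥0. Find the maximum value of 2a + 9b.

(a,b)=(0,2): 4·0+5·2=10≤10, 2·0+5·2=10≤10, objective 18.
(a,b)=(1,1): 4·1+5·1=9≤10, 2·1+5·1=7≤10, objective 11.
(a,b)=(0,1): 4·0+5·1=5≤10, 2·0+5·1=5≤10, objective 9.
Maximum is 18 at (a,b)=(0,2).

18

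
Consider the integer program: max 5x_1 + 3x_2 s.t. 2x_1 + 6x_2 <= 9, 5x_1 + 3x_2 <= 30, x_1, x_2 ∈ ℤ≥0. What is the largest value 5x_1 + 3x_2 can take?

20

Relaxing integrality, the LP optimum is 22.50 at (x_1,x_2) = (4.5, 0), which is not an integer point.
(x_1,x_2)=(4,0): 2·4+6·0=8≤9, 5·4+3·0=20≤30, objective 20.
(x_1,x_2)=(3,0): 2·3+6·0=6≤9, 5·3+3·0=15≤30, objective 15.
Maximum is 20 at (x_1,x_2)=(4,0).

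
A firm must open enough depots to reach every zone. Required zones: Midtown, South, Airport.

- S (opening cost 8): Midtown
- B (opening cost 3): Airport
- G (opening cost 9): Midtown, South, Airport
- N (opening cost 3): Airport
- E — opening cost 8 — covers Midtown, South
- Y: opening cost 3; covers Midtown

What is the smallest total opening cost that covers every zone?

9

This is an integer covering problem.
The greedy cost-per-new-zone heuristic would pick B, Y, and E for 14, but a cheaper cover exists.
G alone covers Midtown, South, Airport — every zone.
Total opening cost: 9.
No cover costs less than 9.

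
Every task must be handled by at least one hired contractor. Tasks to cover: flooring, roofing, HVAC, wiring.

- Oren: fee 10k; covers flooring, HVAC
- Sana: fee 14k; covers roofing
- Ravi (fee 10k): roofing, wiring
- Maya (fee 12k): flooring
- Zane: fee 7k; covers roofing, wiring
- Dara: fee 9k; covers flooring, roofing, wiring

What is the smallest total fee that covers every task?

The greedy cost-per-new-task heuristic would pick Dara and Oren for 19, but a cheaper cover exists.
Choose Oren and Zane: together they cover flooring, roofing, HVAC, wiring — every task.
Total fee: 10 + 7 = 17.
No cover costs less than 17.

17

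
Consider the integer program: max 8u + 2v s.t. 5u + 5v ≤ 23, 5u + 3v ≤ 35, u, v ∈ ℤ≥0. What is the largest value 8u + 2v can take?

Relaxing integrality, the LP optimum is 36.80 at (u,v) = (4.6, 0), which is not an integer point.
(u,v)=(4,0): 5·4+5·0=20≤23, 5·4+3·0=20≤35, objective 32.
(u,v)=(3,1): 5·3+5·1=20≤23, 5·3+3·1=18≤35, objective 26.
(u,v)=(3,0): 5·3+5·0=15≤23, 5·3+3·0=15≤35, objective 24.
No feasible integer point exceeds 32.

32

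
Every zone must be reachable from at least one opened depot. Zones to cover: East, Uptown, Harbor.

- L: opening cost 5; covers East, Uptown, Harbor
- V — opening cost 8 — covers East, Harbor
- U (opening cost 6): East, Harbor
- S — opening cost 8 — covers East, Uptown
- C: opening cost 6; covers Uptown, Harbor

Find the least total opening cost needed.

5

This is an integer covering problem.
L alone covers East, Uptown, Harbor — every zone.
Total opening cost: 5.
No cover costs less than 5.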